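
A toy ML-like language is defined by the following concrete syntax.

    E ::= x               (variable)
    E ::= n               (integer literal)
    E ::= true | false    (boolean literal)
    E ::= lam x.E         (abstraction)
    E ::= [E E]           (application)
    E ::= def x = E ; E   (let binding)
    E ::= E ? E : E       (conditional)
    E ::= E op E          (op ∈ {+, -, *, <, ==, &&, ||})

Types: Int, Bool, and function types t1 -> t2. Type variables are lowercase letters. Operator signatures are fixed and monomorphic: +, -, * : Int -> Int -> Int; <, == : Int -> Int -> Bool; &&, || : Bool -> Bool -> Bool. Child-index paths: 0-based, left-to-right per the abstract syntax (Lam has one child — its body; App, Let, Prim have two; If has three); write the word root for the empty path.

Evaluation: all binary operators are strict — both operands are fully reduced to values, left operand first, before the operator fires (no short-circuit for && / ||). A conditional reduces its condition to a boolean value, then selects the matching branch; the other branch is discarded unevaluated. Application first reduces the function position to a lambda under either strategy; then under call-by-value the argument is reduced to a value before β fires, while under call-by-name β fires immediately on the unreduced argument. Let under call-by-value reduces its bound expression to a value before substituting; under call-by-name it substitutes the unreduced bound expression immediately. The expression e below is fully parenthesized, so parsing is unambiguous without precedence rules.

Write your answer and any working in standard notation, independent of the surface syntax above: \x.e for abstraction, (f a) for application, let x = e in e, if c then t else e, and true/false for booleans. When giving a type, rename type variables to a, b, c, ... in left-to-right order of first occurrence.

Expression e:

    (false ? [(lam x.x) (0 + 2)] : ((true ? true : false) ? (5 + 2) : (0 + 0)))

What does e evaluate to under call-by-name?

Derivation:
step 0: (if false then ((\x.x) (0 + 2)) else (if (if true then true else false) then (5 + 2) else (0 + 0)))
step 1: [if@root] (if (if true then true else false) then (5 + 2) else (0 + 0))
step 2: [if@0] (if true then (5 + 2) else (0 + 0))
step 3: [if@root] (5 + 2)
step 4: [delta@root] 7

Answer: 7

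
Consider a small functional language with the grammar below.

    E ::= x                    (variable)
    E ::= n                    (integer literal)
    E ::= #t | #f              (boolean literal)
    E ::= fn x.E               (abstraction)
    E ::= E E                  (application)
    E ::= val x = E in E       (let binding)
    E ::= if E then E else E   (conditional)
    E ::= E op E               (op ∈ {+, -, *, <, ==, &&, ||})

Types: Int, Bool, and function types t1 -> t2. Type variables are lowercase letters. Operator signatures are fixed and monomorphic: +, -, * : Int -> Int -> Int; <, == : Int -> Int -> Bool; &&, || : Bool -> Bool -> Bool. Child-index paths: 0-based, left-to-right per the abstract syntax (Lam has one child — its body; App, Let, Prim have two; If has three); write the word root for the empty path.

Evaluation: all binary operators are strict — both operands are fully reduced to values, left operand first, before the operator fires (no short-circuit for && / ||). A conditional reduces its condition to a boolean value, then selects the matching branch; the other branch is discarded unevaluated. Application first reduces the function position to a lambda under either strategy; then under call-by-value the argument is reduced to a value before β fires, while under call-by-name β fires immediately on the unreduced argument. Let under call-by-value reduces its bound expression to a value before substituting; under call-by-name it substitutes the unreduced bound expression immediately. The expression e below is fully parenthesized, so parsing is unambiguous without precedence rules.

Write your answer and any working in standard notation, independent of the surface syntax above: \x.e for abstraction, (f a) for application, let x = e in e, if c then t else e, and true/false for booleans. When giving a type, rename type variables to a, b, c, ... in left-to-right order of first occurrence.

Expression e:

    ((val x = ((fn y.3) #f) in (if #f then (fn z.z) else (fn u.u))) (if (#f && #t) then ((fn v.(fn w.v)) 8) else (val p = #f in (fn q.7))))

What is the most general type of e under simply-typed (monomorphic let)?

Answer: a -> Int

Derivation:
\y._ : a -> Int
  unify a -> Int ~ Bool -> b
  unify a ~ Bool
  unify Int ~ b
_ _ : Int
let x : Int
  unify Bool ~ Bool
z : c
\z._ : c -> c
u : d
\u._ : d -> d
  unify c -> c ~ d -> d
  unify c ~ d
  unify d ~ d
  unify Bool ~ Bool
  unify Bool ~ Bool
  unify Bool ~ Bool
v : e
\w._ : f -> e
\v._ : e -> f -> e
  unify e -> f -> e ~ Int -> g
  unify e ~ Int
  unify f -> Int ~ g
_ _ : f -> Int
let p : Bool
\q._ : h -> Int
  unify f -> Int ~ h -> Int
  unify f ~ h
  unify Int ~ Int
  unify d -> d ~ (h -> Int) -> i
  unify d ~ h -> Int
  unify h -> Int ~ i
_ _ : h -> Int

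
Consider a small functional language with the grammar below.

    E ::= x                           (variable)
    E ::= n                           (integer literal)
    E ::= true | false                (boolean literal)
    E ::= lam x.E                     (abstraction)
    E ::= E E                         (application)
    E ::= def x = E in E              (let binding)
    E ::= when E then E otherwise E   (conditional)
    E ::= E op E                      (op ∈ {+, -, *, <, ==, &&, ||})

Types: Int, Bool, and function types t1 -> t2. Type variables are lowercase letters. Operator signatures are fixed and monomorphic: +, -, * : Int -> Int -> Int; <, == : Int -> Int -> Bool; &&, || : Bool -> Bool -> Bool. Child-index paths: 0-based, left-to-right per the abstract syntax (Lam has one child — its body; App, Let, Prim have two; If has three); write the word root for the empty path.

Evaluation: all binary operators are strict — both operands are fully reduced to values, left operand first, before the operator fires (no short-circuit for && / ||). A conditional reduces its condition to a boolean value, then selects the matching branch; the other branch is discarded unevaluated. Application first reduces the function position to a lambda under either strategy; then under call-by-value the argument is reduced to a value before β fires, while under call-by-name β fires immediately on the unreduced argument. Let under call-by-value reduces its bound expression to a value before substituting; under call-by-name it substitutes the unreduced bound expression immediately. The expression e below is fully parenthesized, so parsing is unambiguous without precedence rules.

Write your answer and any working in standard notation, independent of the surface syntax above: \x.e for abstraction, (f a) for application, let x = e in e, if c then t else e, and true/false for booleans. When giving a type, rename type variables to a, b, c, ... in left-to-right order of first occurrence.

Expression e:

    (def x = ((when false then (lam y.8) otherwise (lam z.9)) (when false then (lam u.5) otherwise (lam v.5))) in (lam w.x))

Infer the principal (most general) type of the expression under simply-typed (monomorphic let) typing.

Answer: a -> Int

Trace:
  unify Bool ~ Bool
\y._ : a -> Int
\z._ : b -> Int
  unify a -> Int ~ b -> Int
  unify a ~ b
  unify Int ~ Int
  unify Bool ~ Bool
\u._ : c -> Int
\v._ : d -> Int
  unify c -> Int ~ d -> Int
  unify c ~ d
  unify Int ~ Int
  unify b -> Int ~ (d -> Int) -> e
  unify b ~ d -> Int
  unify Int ~ e
_ _ : Int
let x : Int
x : Int
\w._ : f -> Int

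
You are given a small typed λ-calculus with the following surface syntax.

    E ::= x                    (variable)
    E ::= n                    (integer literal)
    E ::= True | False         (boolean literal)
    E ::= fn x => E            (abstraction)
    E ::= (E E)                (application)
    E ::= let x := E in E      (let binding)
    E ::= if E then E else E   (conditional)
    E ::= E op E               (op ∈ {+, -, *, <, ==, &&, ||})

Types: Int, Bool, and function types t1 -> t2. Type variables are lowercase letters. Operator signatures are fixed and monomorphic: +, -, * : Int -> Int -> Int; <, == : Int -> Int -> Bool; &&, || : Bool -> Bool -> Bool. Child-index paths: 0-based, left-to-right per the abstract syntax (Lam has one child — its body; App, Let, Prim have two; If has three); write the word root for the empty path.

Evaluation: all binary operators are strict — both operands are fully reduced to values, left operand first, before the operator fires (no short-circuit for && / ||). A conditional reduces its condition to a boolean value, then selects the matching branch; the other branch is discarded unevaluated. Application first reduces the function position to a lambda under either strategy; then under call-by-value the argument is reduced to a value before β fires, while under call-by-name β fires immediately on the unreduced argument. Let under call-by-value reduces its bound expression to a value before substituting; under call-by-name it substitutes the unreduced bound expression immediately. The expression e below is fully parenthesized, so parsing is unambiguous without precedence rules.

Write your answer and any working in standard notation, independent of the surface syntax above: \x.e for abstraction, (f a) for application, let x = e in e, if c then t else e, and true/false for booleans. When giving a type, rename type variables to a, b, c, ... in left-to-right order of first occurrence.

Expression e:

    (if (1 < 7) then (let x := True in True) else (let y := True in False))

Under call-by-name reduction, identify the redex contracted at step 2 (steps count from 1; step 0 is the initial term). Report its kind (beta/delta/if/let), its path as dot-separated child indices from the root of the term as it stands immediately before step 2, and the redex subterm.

Answer: if at root : (if true then (let x = true in true) else (let y = true in false))

Derivation:
step 0: (if (1 < 7) then (let x = true in true) else (let y = true in false))
step 1: [delta@0] (if true then (let x = true in true) else (let y = true in false))
step 2: [if@root] (let x = true in true)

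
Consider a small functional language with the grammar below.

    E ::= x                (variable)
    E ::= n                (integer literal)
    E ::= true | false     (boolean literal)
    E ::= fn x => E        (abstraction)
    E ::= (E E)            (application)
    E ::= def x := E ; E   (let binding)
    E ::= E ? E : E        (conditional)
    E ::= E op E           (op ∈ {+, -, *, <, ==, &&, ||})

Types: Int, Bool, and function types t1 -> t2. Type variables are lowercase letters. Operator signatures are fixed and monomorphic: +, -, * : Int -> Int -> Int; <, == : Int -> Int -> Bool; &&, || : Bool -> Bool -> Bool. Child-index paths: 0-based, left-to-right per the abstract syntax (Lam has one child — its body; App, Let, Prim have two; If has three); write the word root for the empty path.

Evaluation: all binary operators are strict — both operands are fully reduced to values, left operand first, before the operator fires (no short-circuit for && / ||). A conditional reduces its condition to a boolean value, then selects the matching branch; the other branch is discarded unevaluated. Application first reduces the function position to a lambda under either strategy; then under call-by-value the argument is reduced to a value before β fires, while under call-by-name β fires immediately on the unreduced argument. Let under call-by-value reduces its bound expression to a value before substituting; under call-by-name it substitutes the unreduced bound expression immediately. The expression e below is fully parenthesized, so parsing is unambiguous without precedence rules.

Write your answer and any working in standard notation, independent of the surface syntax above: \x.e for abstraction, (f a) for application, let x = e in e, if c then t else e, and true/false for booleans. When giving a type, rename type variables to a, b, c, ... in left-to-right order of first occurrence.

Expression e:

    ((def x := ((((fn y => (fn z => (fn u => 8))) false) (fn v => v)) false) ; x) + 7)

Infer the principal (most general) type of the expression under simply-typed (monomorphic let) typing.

Answer: Int

Derivation:
\u._ : c -> Int
\z._ : b -> c -> Int
\y._ : a -> b -> c -> Int
  unify a -> b -> c -> Int ~ Bool -> d
  unify a ~ Bool
  unify b -> c -> Int ~ d
_ _ : b -> c -> Int
v : e
\v._ : e -> e
  unify b -> c -> Int ~ (e -> e) -> f
  unify b ~ e -> e
  unify c -> Int ~ f
_ _ : c -> Int
  unify c -> Int ~ Bool -> g
  unify c ~ Bool
  unify Int ~ g
_ _ : Int
let x : Int
x : Int
  unify Int ~ Int
  unify Int ~ Int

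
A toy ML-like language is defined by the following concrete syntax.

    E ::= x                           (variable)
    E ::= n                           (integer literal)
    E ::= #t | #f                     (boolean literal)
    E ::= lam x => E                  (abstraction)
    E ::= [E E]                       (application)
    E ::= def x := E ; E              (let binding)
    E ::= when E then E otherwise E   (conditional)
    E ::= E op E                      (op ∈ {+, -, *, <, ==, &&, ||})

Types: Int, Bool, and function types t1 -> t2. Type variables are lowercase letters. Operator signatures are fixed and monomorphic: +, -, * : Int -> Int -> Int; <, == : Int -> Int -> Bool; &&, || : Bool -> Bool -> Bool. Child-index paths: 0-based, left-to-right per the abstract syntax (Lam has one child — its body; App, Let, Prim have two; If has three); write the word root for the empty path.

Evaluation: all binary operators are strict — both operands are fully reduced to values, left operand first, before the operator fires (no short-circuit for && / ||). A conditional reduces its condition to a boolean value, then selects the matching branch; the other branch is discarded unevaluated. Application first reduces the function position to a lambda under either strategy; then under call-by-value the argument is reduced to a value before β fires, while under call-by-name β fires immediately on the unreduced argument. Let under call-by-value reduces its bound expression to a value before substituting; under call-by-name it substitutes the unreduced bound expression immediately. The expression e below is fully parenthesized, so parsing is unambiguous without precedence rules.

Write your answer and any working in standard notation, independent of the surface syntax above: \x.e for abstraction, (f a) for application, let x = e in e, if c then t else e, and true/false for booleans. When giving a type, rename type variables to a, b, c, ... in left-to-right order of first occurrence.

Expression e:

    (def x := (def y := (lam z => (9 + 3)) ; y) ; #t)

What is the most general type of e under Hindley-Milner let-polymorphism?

Answer: Bool

Working:
  unify Int ~ Int
  unify Int ~ Int
\z._ : a -> Int
let y : forall. a -> Int
y : b -> Int
let x : forall. b -> Int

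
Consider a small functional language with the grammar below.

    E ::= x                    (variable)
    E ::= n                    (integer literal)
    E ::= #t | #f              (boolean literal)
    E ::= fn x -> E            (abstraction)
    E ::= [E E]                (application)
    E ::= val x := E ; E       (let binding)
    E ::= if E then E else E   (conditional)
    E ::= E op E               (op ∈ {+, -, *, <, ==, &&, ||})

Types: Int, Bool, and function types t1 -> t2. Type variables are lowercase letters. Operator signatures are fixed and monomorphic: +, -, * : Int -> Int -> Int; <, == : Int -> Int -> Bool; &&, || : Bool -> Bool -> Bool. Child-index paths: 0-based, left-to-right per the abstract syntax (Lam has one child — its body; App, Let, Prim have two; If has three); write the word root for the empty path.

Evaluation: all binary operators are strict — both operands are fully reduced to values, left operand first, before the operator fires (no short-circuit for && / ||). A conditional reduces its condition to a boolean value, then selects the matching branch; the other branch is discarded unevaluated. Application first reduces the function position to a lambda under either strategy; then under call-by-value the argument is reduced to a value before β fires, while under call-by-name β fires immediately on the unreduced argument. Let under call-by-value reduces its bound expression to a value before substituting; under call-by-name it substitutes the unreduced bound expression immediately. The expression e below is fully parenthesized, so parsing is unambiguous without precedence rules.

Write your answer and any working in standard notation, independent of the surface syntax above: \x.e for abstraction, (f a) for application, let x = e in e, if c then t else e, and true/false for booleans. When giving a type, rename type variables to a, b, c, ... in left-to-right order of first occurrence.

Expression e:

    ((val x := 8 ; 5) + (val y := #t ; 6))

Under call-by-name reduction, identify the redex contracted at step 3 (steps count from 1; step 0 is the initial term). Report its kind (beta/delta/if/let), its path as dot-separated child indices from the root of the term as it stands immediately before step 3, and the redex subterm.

Trace:
step 0: ((let x = 8 in 5) + (let y = true in 6))
step 1: [let@0] (5 + (let y = true in 6))
step 2: [let@1] (5 + 6)
step 3: [delta@root] 11

Answer: delta at root : (5 + 6)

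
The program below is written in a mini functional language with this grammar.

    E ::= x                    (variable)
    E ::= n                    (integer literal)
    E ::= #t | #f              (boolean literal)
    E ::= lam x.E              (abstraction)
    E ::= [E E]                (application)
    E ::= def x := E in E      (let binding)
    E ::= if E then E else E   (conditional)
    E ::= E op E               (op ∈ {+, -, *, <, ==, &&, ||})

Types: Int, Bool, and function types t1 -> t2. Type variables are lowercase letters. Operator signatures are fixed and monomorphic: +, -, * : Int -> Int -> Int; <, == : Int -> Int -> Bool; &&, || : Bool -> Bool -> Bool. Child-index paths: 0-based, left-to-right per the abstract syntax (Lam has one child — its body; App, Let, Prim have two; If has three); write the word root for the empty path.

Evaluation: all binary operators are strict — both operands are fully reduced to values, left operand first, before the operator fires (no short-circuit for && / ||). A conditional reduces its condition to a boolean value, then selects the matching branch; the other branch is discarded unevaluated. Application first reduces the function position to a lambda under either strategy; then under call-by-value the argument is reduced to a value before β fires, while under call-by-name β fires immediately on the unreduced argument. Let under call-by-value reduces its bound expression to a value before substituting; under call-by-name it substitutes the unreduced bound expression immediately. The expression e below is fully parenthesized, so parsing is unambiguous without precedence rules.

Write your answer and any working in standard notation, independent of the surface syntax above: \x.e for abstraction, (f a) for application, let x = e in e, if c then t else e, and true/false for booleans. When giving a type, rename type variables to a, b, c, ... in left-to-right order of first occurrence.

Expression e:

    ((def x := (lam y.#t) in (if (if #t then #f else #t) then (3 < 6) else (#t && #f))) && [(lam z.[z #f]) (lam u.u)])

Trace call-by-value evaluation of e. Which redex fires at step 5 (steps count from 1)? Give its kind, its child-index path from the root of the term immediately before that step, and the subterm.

Answer: beta at 1 : ((\z.(z false)) (\u.u))

Trace:
step 0: ((let x = (\y.true) in (if (if true then false else true) then (3 < 6) else (true && false))) && ((\z.(z false)) (\u.u)))
step 1: [let@0] ((if (if true then false else true) then (3 < 6) else (true && false)) && ((\z.(z false)) (\u.u)))
step 2: [if@0.0] ((if false then (3 < 6) else (true && false)) && ((\z.(z false)) (\u.u)))
step 3: [if@0] ((true && false) && ((\z.(z false)) (\u.u)))
step 4: [delta@0] (false && ((\z.(z false)) (\u.u)))
step 5: [beta@1] (false && ((\u.u) false))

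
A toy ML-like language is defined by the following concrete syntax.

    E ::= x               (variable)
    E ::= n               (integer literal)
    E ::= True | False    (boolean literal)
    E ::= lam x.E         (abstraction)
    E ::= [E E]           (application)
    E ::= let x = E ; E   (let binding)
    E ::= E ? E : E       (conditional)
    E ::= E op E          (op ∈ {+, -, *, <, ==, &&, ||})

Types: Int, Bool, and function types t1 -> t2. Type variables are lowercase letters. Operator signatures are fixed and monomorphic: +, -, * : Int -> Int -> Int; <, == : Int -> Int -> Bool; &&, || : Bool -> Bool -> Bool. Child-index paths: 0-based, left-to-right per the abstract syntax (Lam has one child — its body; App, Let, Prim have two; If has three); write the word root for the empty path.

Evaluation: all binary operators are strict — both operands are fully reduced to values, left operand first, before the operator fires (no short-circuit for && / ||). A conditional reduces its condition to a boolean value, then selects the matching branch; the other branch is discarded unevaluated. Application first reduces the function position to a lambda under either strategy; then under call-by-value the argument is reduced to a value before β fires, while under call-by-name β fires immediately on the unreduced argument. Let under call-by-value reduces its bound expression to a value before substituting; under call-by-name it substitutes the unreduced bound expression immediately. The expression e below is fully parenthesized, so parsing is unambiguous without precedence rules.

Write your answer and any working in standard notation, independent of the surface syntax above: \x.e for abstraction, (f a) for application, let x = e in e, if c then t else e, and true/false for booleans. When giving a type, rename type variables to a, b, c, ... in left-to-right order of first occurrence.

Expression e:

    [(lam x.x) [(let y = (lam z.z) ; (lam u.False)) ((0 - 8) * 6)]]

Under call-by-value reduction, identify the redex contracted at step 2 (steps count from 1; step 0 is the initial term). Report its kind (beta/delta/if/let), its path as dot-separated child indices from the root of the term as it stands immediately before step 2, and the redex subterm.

Trace:
step 0: ((\x.x) ((let y = (\z.z) in (\u.false)) ((0 - 8) * 6)))
step 1: [let@1.0] ((\x.x) ((\u.false) ((0 - 8) * 6)))
step 2: [delta@1.1.0] ((\x.x) ((\u.false) (-8 * 6)))

Answer: delta at 1.1.0 : (0 - 8)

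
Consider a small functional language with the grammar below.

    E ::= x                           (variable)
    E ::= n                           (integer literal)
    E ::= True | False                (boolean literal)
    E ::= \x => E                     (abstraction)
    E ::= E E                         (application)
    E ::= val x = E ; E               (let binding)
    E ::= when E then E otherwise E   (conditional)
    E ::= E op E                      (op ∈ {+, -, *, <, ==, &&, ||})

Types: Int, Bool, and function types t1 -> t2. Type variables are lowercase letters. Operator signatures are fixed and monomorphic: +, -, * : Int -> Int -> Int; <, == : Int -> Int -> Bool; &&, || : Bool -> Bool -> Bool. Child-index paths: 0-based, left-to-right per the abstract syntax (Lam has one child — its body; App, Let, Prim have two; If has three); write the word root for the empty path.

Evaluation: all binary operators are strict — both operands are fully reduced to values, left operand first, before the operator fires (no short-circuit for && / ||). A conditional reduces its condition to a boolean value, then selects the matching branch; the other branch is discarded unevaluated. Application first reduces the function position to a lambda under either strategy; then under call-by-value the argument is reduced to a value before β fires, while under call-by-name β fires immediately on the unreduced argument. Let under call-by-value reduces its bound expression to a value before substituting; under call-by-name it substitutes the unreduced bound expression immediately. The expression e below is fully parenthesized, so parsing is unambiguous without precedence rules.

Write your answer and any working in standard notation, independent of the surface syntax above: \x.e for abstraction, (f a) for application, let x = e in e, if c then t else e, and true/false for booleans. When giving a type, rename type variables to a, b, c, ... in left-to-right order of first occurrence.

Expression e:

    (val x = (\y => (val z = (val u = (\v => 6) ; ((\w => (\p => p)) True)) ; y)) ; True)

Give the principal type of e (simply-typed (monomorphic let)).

Derivation:
\v._ : b -> Int
let u : b -> Int
p : d
\p._ : d -> d
\w._ : c -> d -> d
  unify c -> d -> d ~ Bool -> e
  unify c ~ Bool
  unify d -> d ~ e
_ _ : d -> d
let z : d -> d
y : a
\y._ : a -> a
let x : a -> a

Answer: Bool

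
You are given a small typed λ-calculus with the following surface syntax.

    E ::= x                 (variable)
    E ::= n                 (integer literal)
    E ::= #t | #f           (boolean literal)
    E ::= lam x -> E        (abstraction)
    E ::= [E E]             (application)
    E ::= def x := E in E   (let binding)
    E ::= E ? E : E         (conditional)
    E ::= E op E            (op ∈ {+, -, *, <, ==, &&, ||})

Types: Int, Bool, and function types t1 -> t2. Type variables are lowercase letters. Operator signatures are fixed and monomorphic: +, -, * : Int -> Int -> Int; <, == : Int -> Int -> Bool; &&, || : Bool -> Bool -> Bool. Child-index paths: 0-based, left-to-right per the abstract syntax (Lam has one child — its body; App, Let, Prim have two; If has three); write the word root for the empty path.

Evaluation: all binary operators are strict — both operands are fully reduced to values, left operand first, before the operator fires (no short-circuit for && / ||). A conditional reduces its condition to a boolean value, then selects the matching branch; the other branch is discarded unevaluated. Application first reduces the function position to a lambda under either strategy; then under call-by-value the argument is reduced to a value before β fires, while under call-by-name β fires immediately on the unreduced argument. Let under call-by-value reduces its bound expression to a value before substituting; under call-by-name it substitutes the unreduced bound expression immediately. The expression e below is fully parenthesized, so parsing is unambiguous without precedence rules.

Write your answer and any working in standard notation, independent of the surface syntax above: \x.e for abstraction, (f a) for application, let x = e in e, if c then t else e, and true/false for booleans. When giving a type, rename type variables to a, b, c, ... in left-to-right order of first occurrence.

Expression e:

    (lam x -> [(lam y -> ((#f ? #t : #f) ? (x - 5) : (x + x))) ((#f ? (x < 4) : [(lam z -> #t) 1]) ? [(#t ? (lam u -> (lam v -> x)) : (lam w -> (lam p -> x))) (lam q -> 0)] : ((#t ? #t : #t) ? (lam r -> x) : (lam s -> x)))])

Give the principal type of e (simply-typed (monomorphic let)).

Working:
  unify Bool ~ Bool
  unify Bool ~ Bool
  unify Bool ~ Bool
x : a
  unify a ~ Int
  unify Int ~ Int
x : Int
  unify Int ~ Int
x : Int
  unify Int ~ Int
  unify Int ~ Int
\y._ : b -> Int
  unify Bool ~ Bool
x : Int
  unify Int ~ Int
  unify Int ~ Int
\z._ : c -> Bool
  unify c -> Bool ~ Int -> d
  unify c ~ Int
  unify Bool ~ d
_ _ : Bool
  unify Bool ~ Bool
  unify Bool ~ Bool
  unify Bool ~ Bool
x : Int
\v._ : f -> Int
\u._ : e -> f -> Int
x : Int
\p._ : h -> Int
\w._ : g -> h -> Int
  unify e -> f -> Int ~ g -> h -> Int
  unify e ~ g
  unify f -> Int ~ h -> Int
  unify f ~ h
  unify Int ~ Int
\q._ : i -> Int
  unify g -> h -> Int ~ (i -> Int) -> j
  unify g ~ i -> Int
  unify h -> Int ~ j
_ _ : h -> Int
  unify Bool ~ Bool
  unify Bool ~ Bool
  unify Bool ~ Bool
x : Int
\r._ : k -> Int
x : Int
\s._ : l -> Int
  unify k -> Int ~ l -> Int
  unify k ~ l
  unify Int ~ Int
  unify h -> Int ~ l -> Int
  unify h ~ l
  unify Int ~ Int
  unify b -> Int ~ (l -> Int) -> m
  unify b ~ l -> Int
  unify Int ~ m
_ _ : Int
\x._ : Int -> Int

Answer: Int -> Int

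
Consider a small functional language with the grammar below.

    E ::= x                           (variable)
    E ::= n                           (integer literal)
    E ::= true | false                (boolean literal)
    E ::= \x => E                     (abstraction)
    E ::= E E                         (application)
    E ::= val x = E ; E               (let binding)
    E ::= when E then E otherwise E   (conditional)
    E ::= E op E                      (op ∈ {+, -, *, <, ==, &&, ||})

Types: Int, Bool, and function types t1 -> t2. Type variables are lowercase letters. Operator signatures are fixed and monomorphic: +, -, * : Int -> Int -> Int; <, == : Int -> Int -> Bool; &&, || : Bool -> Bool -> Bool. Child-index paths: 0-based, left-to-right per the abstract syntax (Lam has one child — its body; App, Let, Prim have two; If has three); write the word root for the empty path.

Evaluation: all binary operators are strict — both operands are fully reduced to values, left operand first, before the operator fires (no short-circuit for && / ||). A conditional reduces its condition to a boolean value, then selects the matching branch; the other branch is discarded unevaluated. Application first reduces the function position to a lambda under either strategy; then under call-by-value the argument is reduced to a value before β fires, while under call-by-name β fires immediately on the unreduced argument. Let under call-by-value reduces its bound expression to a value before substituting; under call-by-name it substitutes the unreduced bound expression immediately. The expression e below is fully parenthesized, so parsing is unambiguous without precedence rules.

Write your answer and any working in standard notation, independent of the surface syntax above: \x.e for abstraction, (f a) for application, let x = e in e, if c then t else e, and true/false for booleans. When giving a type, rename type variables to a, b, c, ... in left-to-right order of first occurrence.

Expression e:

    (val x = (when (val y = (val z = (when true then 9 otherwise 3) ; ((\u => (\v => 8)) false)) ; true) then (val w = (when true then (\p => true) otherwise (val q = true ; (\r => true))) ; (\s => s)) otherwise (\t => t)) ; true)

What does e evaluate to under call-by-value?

Answer: true

Working:
step 0: (let x = (if (let y = (let z = (if true then 9 else 3) in ((\u.(\v.8)) false)) in true) then (let w = (if true then (\p.true) else (let q = true in (\r.true))) in (\s.s)) else (\t.t)) in true)
step 1: [if@0.0.0.0] (let x = (if (let y = (let z = 9 in ((\u.(\v.8)) false)) in true) then (let w = (if true then (\p.true) else (let q = true in (\r.true))) in (\s.s)) else (\t.t)) in true)
step 2: [let@0.0.0] (let x = (if (let y = ((\u.(\v.8)) false) in true) then (let w = (if true then (\p.true) else (let q = true in (\r.true))) in (\s.s)) else (\t.t)) in true)
step 3: [beta@0.0.0] (let x = (if (let y = (\v.8) in true) then (let w = (if true then (\p.true) else (let q = true in (\r.true))) in (\s.s)) else (\t.t)) in true)
step 4: [let@0.0] (let x = (if true then (let w = (if true then (\p.true) else (let q = true in (\r.true))) in (\s.s)) else (\t.t)) in true)
step 5: [if@0] (let x = (let w = (if true then (\p.true) else (let q = true in (\r.true))) in (\s.s)) in true)
step 6: [if@0.0] (let x = (let w = (\p.true) in (\s.s)) in true)
step 7: [let@0] (let x = (\s.s) in true)
step 8: [let@root] true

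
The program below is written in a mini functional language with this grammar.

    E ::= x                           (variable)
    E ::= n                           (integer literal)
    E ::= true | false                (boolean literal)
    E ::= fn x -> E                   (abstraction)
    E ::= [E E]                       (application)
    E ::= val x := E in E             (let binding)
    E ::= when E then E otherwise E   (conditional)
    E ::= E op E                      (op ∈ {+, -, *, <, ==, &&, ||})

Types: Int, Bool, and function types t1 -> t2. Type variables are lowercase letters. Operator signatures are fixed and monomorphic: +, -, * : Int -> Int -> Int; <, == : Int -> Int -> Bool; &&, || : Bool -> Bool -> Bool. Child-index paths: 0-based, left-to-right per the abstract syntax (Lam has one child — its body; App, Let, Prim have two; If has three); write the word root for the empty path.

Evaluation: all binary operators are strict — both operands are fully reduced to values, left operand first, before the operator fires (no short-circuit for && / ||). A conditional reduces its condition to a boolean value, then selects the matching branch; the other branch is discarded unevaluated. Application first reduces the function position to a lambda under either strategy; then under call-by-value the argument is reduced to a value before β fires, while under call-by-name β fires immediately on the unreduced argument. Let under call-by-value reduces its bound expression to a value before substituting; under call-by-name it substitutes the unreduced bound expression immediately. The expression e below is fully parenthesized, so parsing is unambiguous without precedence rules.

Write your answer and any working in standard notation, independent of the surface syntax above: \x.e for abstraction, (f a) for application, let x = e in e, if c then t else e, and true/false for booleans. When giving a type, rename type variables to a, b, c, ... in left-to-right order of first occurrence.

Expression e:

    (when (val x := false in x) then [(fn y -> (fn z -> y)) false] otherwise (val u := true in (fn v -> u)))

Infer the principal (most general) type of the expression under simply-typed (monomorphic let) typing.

Answer: a -> Bool

Working:
let x : Bool
x : Bool
  unify Bool ~ Bool
y : a
\z._ : b -> a
\y._ : a -> b -> a
  unify a -> b -> a ~ Bool -> c
  unify a ~ Bool
  unify b -> Bool ~ c
_ _ : b -> Bool
let u : Bool
u : Bool
\v._ : d -> Bool
  unify b -> Bool ~ d -> Bool
  unify b ~ d
  unify Bool ~ Bool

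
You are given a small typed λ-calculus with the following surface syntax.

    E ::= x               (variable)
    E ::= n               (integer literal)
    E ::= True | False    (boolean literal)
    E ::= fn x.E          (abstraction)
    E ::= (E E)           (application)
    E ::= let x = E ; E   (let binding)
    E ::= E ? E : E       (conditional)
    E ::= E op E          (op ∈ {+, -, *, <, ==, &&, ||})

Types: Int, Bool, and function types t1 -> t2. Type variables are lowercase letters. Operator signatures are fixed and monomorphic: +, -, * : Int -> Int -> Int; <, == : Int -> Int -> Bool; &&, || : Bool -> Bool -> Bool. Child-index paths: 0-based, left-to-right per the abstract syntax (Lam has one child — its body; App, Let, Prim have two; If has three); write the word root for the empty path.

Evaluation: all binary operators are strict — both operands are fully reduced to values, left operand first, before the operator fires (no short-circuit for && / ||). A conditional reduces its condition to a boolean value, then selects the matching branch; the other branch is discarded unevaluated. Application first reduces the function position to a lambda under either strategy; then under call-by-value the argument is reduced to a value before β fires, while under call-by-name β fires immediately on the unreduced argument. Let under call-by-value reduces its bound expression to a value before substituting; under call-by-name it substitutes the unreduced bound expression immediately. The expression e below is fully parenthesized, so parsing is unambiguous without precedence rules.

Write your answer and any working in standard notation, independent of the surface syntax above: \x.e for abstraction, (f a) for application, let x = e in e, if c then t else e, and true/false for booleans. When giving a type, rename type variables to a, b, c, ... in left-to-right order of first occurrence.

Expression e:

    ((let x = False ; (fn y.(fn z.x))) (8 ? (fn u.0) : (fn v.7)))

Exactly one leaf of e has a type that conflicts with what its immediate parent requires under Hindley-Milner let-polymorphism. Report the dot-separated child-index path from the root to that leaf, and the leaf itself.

Answer: 1.0 : 8

Trace:
let x : Bool
x : Bool
\z._ : b -> Bool
\y._ : a -> b -> Bool
  unify Int ~ Bool
  FAIL: mismatch Int ~ Bool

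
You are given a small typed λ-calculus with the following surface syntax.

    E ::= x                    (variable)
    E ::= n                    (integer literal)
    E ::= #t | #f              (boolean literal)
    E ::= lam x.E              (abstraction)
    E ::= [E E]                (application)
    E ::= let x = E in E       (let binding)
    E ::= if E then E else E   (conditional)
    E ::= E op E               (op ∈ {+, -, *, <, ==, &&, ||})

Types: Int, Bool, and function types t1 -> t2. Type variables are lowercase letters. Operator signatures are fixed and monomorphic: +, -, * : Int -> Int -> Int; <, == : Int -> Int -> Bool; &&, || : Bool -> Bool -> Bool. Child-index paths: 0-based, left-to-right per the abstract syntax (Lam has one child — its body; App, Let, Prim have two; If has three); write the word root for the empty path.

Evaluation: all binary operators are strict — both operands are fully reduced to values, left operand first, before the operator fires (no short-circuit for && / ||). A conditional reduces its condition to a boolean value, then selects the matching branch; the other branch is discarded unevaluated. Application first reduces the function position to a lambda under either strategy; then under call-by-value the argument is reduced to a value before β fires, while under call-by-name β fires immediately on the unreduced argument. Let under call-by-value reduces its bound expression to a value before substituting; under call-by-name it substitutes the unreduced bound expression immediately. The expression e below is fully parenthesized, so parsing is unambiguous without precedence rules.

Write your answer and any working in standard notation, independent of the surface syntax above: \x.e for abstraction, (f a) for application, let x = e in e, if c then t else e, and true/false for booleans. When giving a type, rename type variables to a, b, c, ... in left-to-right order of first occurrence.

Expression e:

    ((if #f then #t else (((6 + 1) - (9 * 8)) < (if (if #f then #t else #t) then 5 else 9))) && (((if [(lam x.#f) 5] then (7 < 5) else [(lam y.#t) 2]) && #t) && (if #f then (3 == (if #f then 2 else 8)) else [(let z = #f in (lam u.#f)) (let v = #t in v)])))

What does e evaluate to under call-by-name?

Answer: false

Working:
step 0: ((if false then true else (((6 + 1) - (9 * 8)) < (if (if false then true else true) then 5 else 9))) && (((if ((\x.false) 5) then (7 < 5) else ((\y.true) 2)) && true) && (if false then (3 == (if false then 2 else 8)) else ((let z = false in (\u.false)) (let v = true in v)))))
step 1: [if@0] ((((6 + 1) - (9 * 8)) < (if (if false then true else true) then 5 else 9)) && (((if ((\x.false) 5) then (7 < 5) else ((\y.true) 2)) && true) && (if false then (3 == (if false then 2 else 8)) else ((let z = false in (\u.false)) (let v = true in v)))))
step 2: [delta@0.0.0] (((7 - (9 * 8)) < (if (if false then true else true) then 5 else 9)) && (((if ((\x.false) 5) then (7 < 5) else ((\y.true) 2)) && true) && (if false then (3 == (if false then 2 else 8)) else ((let z = false in (\u.false)) (let v = true in v)))))
step 3: [delta@0.0.1] (((7 - 72) < (if (if false then true else true) then 5 else 9)) && (((if ((\x.false) 5) then (7 < 5) else ((\y.true) 2)) && true) && (if false then (3 == (if false then 2 else 8)) else ((let z = false in (\u.false)) (let v = true in v)))))
step 4: [delta@0.0] ((-65 < (if (if false then true else true) then 5 else 9)) && (((if ((\x.false) 5) then (7 < 5) else ((\y.true) 2)) && true) && (if false then (3 == (if false then 2 else 8)) else ((let z = false in (\u.false)) (let v = true in v)))))
step 5: [if@0.1.0] ((-65 < (if true then 5 else 9)) && (((if ((\x.false) 5) then (7 < 5) else ((\y.true) 2)) && true) && (if false then (3 == (if false then 2 else 8)) else ((let z = false in (\u.false)) (let v = true in v)))))
step 6: [if@0.1] ((-65 < 5) && (((if ((\x.false) 5) then (7 < 5) else ((\y.true) 2)) && true) && (if false then (3 == (if false then 2 else 8)) else ((let z = false in (\u.false)) (let v = true in v)))))
step 7: [delta@0] (true && (((if ((\x.false) 5) then (7 < 5) else ((\y.true) 2)) && true) && (if false then (3 == (if false then 2 else 8)) else ((let z = false in (\u.false)) (let v = true in v)))))
step 8: [beta@1.0.0.0] (true && (((if false then (7 < 5) else ((\y.true) 2)) && true) && (if false then (3 == (if false then 2 else 8)) else ((let z = false in (\u.false)) (let v = true in v)))))
step 9: [if@1.0.0] (true && ((((\y.true) 2) && true) && (if false then (3 == (if false then 2 else 8)) else ((let z = false in (\u.false)) (let v = true in v)))))
step 10: [beta@1.0.0] (true && ((true && true) && (if false then (3 == (if false then 2 else 8)) else ((let z = false in (\u.false)) (let v = true in v)))))
step 11: [delta@1.0] (true && (true && (if false then (3 == (if false then 2 else 8)) else ((let z = false in (\u.false)) (let v = true in v)))))
step 12: [if@1.1] (true && (true && ((let z = false in (\u.false)) (let v = true in v))))
step 13: [let@1.1.0] (true && (true && ((\u.false) (let v = true in v))))
step 14: [beta@1.1] (true && (true && false))
step 15: [delta@1] (true && false)
step 16: [delta@root] false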